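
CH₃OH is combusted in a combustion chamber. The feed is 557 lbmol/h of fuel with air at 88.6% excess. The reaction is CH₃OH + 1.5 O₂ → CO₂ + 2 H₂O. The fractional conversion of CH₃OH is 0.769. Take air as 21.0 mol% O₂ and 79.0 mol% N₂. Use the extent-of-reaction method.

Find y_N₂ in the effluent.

Stoichiometric O₂ = 1.5 × 557 = 835.5 lbmol/h; O₂ fed = 835.5 × 1.886 = 1576 lbmol/h.
N₂ fed = 1576 × 79/21 = 5928 lbmol/h.
Fuel reacted = 0.769 × 557 → ξ = 428.3 lbmol/h.
Outlet (n = n₀ + ν ξ):
  CH₃OH: 557 − 1(428.3) = 128.7
  O₂: 1576 − 1.5(428.3) = 933.3
  N₂: 5928 (inert)
  CO₂: 0 + 1(428.3) = 428.3
  H₂O: 0 + 2(428.3) = 856.7
Total out = 8275 lbmol/h; y_N₂ = 5928 / 8275 = 0.7164.

0.716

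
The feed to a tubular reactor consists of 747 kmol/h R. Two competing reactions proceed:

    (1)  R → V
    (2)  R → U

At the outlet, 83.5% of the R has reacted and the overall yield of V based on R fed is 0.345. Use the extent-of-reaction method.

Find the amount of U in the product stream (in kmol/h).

366 kmol/h

Yield of V: 1ξ₁ / 747 = 0.345 → ξ₁ = 257.7 kmol/h.
Conversion of R: 1ξ₁ + 1ξ₂ = 0.835 × 747 = 623.7 → ξ₂ = 366 kmol/h.
Outlet amounts (n = n₀ + Σ ν·ξ):
  R: 747 − 1(257.7) − 1(366) = 123.3
  V: 0 + 1(257.7) = 257.7
  U: 0 + 1(366) = 366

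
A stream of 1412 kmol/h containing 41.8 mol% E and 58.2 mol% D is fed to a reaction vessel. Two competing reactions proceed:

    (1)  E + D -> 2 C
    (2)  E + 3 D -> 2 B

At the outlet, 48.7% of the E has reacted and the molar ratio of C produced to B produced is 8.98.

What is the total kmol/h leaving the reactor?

Conversion of E: E consumed = 0.487 × 590.2 = 287.4 kmol/h = 1ξ₁ + 1ξ₂.
Selectivity: 2ξ₁ / (2ξ₂) = 8.98 → ξ₁ = 8.98 ξ₂.
Substitute: (1·8.98 + 1) ξ₂ = 287.4 → ξ₂ = 28.8 kmol/h, ξ₁ = 258.6 kmol/h.
Outlet amounts (n = n₀ + Σ ν·ξ):
  E: 590.2 − 1(258.6) − 1(28.8) = 302.8
  D: 821.8 − 1(258.6) − 3(28.8) = 476.7
  C: 0 + 2(258.6) = 517.3
  B: 0 + 2(28.8) = 57.6
Total out = 302.8 + 476.7 + 517.3 + 57.6 = 1354 kmol/h.

1350 kmol/h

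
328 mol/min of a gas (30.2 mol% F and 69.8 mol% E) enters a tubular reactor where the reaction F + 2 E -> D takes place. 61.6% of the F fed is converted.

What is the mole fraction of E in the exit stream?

0.519

F reacted = 0.616 × 99.06 = 61.02 mol/min; ν_F = −1, so ξ = 61.02/1 = 61.02 mol/min.
Outlet amounts (n = n₀ + ν ξ):
  F: 99.06 − 1(61.02) = 38.04
  E: 228.9 − 2(61.02) = 106.9
  D: 0 + 1(61.02) = 61.02
Total out = 206 mol/min; y_E = 106.9 / 206 = 0.5191.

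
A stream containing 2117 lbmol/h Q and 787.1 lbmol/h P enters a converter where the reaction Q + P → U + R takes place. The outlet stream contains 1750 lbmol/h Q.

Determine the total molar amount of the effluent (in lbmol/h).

For Q: n = n₀ − 1ξ → 1750 = 2117 − 1ξ, giving ξ = 367 lbmol/h.
Outlet amounts (n = n₀ + ν ξ):
  Q: 2117 − 1(367) = 1750
  P: 787.1 − 1(367) = 420.1
  U: 0 + 1(367) = 367
  R: 0 + 1(367) = 367
Total out = 1750 + 420.1 + 367 + 367 = 2904 lbmol/h.

2900 lbmol/h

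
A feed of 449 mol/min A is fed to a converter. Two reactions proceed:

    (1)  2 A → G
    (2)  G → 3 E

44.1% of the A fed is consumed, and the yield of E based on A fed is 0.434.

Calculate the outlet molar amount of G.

Conversion of A: A consumed = 2ξ₁ = 0.441 × 449 → ξ₁ = 99 mol/min.
Yield of E: 3ξ₂ / 449 = 0.434 → ξ₂ = 64.96 mol/min.
Outlet amounts (n = n₀ + Σ ν·ξ):
  A: 449 − 2(99) = 251
  G: 0 + 1(99) − 1(64.96) = 34.05
  E: 0 + 3(64.96) = 194.9

34 mol/min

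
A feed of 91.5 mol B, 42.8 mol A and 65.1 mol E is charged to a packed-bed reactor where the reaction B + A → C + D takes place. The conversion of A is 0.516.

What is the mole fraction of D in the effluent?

0.111

A reacted = 0.516 × 42.8 = 22.08 mol; ν_A = −1, so ξ = 22.08/1 = 22.08 mol.
Outlet amounts (n = n₀ + ν ξ):
  B: 91.5 − 1(22.08) = 69.42
  A: 42.8 − 1(22.08) = 20.72
  C: 0 + 1(22.08) = 22.08
  D: 0 + 1(22.08) = 22.08
  E: 65.1 (inert)
Total out = 199.4 mol; y_D = 22.08 / 199.4 = 0.1108.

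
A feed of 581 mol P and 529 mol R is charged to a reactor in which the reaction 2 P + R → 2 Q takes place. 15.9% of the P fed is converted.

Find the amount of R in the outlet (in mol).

483 mol

P reacted = 0.159 × 581 = 92.38 mol; ν_P = −2, so ξ = 92.38/2 = 46.19 mol.
Outlet amounts (n = n₀ + ν ξ):
  P: 581 − 2(46.19) = 488.6
  R: 529 − 1(46.19) = 482.8
  Q: 0 + 2(46.19) = 92.38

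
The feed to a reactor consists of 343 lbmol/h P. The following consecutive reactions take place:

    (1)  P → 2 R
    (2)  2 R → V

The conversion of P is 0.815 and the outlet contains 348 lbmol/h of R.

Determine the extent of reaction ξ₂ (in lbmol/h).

ξ₂ = 106 lbmol/h

Conversion of P: P consumed = 1ξ₁ = 0.815 × 343 → ξ₁ = 279.5 lbmol/h.
R balance: n_R = 0 + 2ξ₁ − 2ξ₂ = 348 → ξ₂ = (2·279.5 − 348)/2 = 105.5 lbmol/h.
Outlet amounts (n = n₀ + Σ ν·ξ):
  P: 343 − 1(279.5) = 63.46
  R: 0 + 2(279.5) − 2(105.5) = 348
  V: 0 + 1(105.5) = 105.5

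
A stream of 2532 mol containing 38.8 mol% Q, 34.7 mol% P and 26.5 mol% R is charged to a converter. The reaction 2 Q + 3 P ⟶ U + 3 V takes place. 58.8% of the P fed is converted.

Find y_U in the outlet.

0.073

P reacted = 0.588 × 878.6 = 516.6 mol; ν_P = −3, so ξ = 516.6/3 = 172.2 mol.
Outlet amounts (n = n₀ + ν ξ):
  Q: 982.4 − 2(172.2) = 638
  P: 878.6 − 3(172.2) = 362
  U: 0 + 1(172.2) = 172.2
  V: 0 + 3(172.2) = 516.6
  R: 671 (inert)
Total out = 2360 mol; y_U = 172.2 / 2360 = 0.07298.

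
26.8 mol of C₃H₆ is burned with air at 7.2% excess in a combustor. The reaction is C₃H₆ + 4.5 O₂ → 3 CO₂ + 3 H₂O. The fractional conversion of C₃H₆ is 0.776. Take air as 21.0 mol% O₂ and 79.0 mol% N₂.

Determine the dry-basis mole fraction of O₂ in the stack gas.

0.0605

Stoichiometric O₂ = 4.5 × 26.8 = 120.6 mol; O₂ fed = 120.6 × 1.072 = 129.3 mol.
N₂ fed = 129.3 × 79/21 = 486.4 mol.
Fuel reacted = 0.776 × 26.8 → ξ = 20.8 mol.
Outlet (n = n₀ + ν ξ):
  C₃H₆: 26.8 − 1(20.8) = 6.003
  O₂: 129.3 − 4.5(20.8) = 35.7
  N₂: 486.4 (inert)
  CO₂: 0 + 3(20.8) = 62.39
  H₂O: 0 + 3(20.8) = 62.39
Dry total = 590.4 mol; y_O₂ (dry) = 35.7 / 590.4 = 0.06046.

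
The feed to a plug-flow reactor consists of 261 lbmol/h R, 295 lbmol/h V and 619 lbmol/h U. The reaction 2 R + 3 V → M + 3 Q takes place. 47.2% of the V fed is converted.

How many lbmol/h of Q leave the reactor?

V reacted = 0.472 × 295 = 139.2 lbmol/h; ν_V = −3, so ξ = 139.2/3 = 46.41 lbmol/h.
Outlet amounts (n = n₀ + ν ξ):
  R: 261 − 2(46.41) = 168.2
  V: 295 − 3(46.41) = 155.8
  M: 0 + 1(46.41) = 46.41
  Q: 0 + 3(46.41) = 139.2
  U: 619 (inert)

139 lbmol/h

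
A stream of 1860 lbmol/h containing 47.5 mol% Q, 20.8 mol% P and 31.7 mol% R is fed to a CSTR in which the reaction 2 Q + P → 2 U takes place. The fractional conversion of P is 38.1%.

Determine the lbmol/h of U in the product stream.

295 lbmol/h

P reacted = 0.381 × 386.9 = 147.4 lbmol/h; ν_P = −1, so ξ = 147.4/1 = 147.4 lbmol/h.
Outlet amounts (n = n₀ + ν ξ):
  Q: 883.5 − 2(147.4) = 588.7
  P: 386.9 − 1(147.4) = 239.5
  U: 0 + 2(147.4) = 294.8
  R: 589.6 (inert)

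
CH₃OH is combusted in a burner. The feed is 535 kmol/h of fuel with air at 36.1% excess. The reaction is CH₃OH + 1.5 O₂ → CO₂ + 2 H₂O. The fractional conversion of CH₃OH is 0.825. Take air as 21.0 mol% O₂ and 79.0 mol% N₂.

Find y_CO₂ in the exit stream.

Stoichiometric O₂ = 1.5 × 535 = 802.5 kmol/h; O₂ fed = 802.5 × 1.361 = 1092 kmol/h.
N₂ fed = 1092 × 79/21 = 4109 kmol/h.
Fuel reacted = 0.825 × 535 → ξ = 441.4 kmol/h.
Outlet (n = n₀ + ν ξ):
  CH₃OH: 535 − 1(441.4) = 93.62
  O₂: 1092 − 1.5(441.4) = 430.1
  N₂: 4109 (inert)
  CO₂: 0 + 1(441.4) = 441.4
  H₂O: 0 + 2(441.4) = 882.8
Total out = 5957 kmol/h; y_CO₂ = 441.4 / 5957 = 0.0741.

0.0741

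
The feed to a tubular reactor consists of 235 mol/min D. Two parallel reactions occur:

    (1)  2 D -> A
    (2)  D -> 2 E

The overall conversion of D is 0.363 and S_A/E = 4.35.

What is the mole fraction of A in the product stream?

Conversion of D: D consumed = 0.363 × 235 = 85.3 mol/min = 2ξ₁ + 1ξ₂.
Selectivity: 1ξ₁ / (2ξ₂) = 4.35 → ξ₁ = 8.7 ξ₂.
Substitute: (2·8.7 + 1) ξ₂ = 85.3 → ξ₂ = 4.636 mol/min, ξ₁ = 40.33 mol/min.
Outlet amounts (n = n₀ + Σ ν·ξ):
  D: 235 − 2(40.33) − 1(4.636) = 149.7
  A: 0 + 1(40.33) = 40.33
  E: 0 + 2(4.636) = 9.272
Total out = 199.3 mol/min; y_A = 40.33 / 199.3 = 0.2024.

0.202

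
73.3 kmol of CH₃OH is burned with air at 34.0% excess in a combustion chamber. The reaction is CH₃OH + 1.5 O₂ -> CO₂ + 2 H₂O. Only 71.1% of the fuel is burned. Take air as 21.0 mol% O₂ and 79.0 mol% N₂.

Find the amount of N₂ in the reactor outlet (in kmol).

Stoichiometric O₂ = 1.5 × 73.3 = 109.9 kmol; O₂ fed = 109.9 × 1.340 = 147.3 kmol.
N₂ fed = 147.3 × 79/21 = 554.3 kmol.
Fuel reacted = 0.711 × 73.3 → ξ = 52.12 kmol.
Outlet (n = n₀ + ν ξ):
  CH₃OH: 73.3 − 1(52.12) = 21.18
  O₂: 147.3 − 1.5(52.12) = 69.16
  N₂: 554.3 (inert)
  CO₂: 0 + 1(52.12) = 52.12
  H₂O: 0 + 2(52.12) = 104.2

554 kmol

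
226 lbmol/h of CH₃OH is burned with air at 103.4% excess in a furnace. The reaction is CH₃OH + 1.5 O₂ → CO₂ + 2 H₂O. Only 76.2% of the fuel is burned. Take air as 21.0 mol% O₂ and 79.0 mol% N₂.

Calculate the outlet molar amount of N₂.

2590 lbmol/h

Stoichiometric O₂ = 1.5 × 226 = 339 lbmol/h; O₂ fed = 339 × 2.034 = 689.5 lbmol/h.
N₂ fed = 689.5 × 79/21 = 2594 lbmol/h.
Fuel reacted = 0.762 × 226 → ξ = 172.2 lbmol/h.
Outlet (n = n₀ + ν ξ):
  CH₃OH: 226 − 1(172.2) = 53.79
  O₂: 689.5 − 1.5(172.2) = 431.2
  N₂: 2594 (inert)
  CO₂: 0 + 1(172.2) = 172.2
  H₂O: 0 + 2(172.2) = 344.4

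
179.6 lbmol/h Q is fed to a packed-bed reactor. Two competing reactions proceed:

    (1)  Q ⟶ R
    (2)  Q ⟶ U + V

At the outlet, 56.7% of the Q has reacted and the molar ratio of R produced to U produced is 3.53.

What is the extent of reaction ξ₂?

Conversion of Q: Q consumed = 0.567 × 179.6 = 101.8 lbmol/h = 1ξ₁ + 1ξ₂.
Selectivity: 1ξ₁ / (1ξ₂) = 3.53 → ξ₁ = 3.53 ξ₂.
Substitute: (1·3.53 + 1) ξ₂ = 101.8 → ξ₂ = 22.48 lbmol/h, ξ₁ = 79.35 lbmol/h.
Outlet amounts (n = n₀ + Σ ν·ξ):
  Q: 179.6 − 1(79.35) − 1(22.48) = 77.77
  R: 0 + 1(79.35) = 79.35
  U: 0 + 1(22.48) = 22.48
  V: 0 + 1(22.48) = 22.48

ξ₂ = 22.5 lbmol/h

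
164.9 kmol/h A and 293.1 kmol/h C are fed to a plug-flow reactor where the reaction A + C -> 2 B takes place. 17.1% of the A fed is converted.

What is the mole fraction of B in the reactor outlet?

A reacted = 0.171 × 164.9 = 28.2 kmol/h; ν_A = −1, so ξ = 28.2/1 = 28.2 kmol/h.
Outlet amounts (n = n₀ + ν ξ):
  A: 164.9 − 1(28.2) = 136.7
  C: 293.1 − 1(28.2) = 264.9
  B: 0 + 2(28.2) = 56.4
Total out = 458 kmol/h; y_B = 56.4 / 458 = 0.1231.

0.123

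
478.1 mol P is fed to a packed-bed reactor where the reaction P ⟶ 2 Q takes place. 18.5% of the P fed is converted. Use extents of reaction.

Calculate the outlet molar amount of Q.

P reacted = 0.185 × 478.1 = 88.45 mol; ν_P = −1, so ξ = 88.45/1 = 88.45 mol.
Outlet amounts (n = n₀ + ν ξ):
  P: 478.1 − 1(88.45) = 389.7
  Q: 0 + 2(88.45) = 176.9

177 mol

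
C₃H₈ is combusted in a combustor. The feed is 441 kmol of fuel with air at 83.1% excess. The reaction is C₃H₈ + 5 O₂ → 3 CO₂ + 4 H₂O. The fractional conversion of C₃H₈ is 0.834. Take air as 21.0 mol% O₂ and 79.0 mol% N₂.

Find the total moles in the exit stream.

Stoichiometric O₂ = 5 × 441 = 2205 kmol; O₂ fed = 2205 × 1.831 = 4037 kmol.
N₂ fed = 4037 × 79/21 = 15190 kmol.
Fuel reacted = 0.834 × 441 → ξ = 367.8 kmol.
Outlet (n = n₀ + ν ξ):
  C₃H₈: 441 − 1(367.8) = 73.21
  O₂: 4037 − 5(367.8) = 2198
  N₂: 15190 (inert)
  CO₂: 0 + 3(367.8) = 1103
  H₂O: 0 + 4(367.8) = 1471
Total out = 73.21 + 2198 + 15190 + 1103 + 1471 = 20030 kmol.

20000 kmol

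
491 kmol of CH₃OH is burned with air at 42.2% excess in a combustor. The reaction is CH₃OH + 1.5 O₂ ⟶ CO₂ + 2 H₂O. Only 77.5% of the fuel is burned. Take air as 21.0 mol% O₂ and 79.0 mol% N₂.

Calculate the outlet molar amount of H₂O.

761 kmol

Stoichiometric O₂ = 1.5 × 491 = 736.5 kmol; O₂ fed = 736.5 × 1.422 = 1047 kmol.
N₂ fed = 1047 × 79/21 = 3940 kmol.
Fuel reacted = 0.775 × 491 → ξ = 380.5 kmol.
Outlet (n = n₀ + ν ξ):
  CH₃OH: 491 − 1(380.5) = 110.5
  O₂: 1047 − 1.5(380.5) = 476.5
  N₂: 3940 (inert)
  CO₂: 0 + 1(380.5) = 380.5
  H₂O: 0 + 2(380.5) = 761.1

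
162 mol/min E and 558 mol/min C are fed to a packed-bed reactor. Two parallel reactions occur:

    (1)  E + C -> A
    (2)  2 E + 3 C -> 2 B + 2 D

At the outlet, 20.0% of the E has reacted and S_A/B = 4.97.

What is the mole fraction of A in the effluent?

0.0391

Conversion of E: E consumed = 0.2 × 162 = 32.4 mol/min = 1ξ₁ + 2ξ₂.
Selectivity: 1ξ₁ / (2ξ₂) = 4.97 → ξ₁ = 9.94 ξ₂.
Substitute: (1·9.94 + 2) ξ₂ = 32.4 → ξ₂ = 2.714 mol/min, ξ₁ = 26.97 mol/min.
Outlet amounts (n = n₀ + Σ ν·ξ):
  E: 162 − 1(26.97) − 2(2.714) = 129.6
  C: 558 − 1(26.97) − 3(2.714) = 522.9
  A: 0 + 1(26.97) = 26.97
  B: 0 + 2(2.714) = 5.427
  D: 0 + 2(2.714) = 5.427
Total out = 690.3 mol/min; y_A = 26.97 / 690.3 = 0.03907.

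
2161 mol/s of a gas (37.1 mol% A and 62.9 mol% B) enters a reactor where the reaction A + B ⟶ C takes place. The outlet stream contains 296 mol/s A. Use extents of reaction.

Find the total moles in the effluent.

1660 mol/s

For A: n = n₀ − 1ξ → 296 = 801.7 − 1ξ, giving ξ = 505.7 mol/s.
Outlet amounts (n = n₀ + ν ξ):
  A: 801.7 − 1(505.7) = 296
  B: 1359 − 1(505.7) = 853.5
  C: 0 + 1(505.7) = 505.7
Total out = 296 + 853.5 + 505.7 = 1655 mol/s.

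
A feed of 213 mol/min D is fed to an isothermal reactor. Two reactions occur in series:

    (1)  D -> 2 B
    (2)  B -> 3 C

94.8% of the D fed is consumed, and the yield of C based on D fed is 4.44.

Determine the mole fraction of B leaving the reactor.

Conversion of D: D consumed = 1ξ₁ = 0.948 × 213 → ξ₁ = 201.9 mol/min.
Yield of C: 3ξ₂ / 213 = 4.44 → ξ₂ = 315.2 mol/min.
Outlet amounts (n = n₀ + Σ ν·ξ):
  D: 213 − 1(201.9) = 11.08
  B: 0 + 2(201.9) − 1(315.2) = 88.61
  C: 0 + 3(315.2) = 945.7
Total out = 1045 mol/min; y_B = 88.61 / 1045 = 0.08476.

0.0848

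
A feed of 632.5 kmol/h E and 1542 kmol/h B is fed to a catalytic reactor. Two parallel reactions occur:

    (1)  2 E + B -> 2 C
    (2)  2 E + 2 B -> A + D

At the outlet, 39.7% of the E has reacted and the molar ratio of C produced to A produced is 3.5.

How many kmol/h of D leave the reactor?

45.7 kmol/h

Conversion of E: E consumed = 0.397 × 632.5 = 251.1 kmol/h = 2ξ₁ + 2ξ₂.
Selectivity: 2ξ₁ / (1ξ₂) = 3.5 → ξ₁ = 1.75 ξ₂.
Substitute: (2·1.75 + 2) ξ₂ = 251.1 → ξ₂ = 45.66 kmol/h, ξ₁ = 79.9 kmol/h.
Outlet amounts (n = n₀ + Σ ν·ξ):
  E: 632.5 − 2(79.9) − 2(45.66) = 381.4
  B: 1542 − 1(79.9) − 2(45.66) = 1371
  C: 0 + 2(79.9) = 159.8
  A: 0 + 1(45.66) = 45.66
  D: 0 + 1(45.66) = 45.66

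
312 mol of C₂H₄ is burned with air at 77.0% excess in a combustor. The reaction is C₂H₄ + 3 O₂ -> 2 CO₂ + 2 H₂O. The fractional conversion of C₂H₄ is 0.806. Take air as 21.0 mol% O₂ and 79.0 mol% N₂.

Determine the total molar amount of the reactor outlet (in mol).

Stoichiometric O₂ = 3 × 312 = 936 mol; O₂ fed = 936 × 1.770 = 1657 mol.
N₂ fed = 1657 × 79/21 = 6232 mol.
Fuel reacted = 0.806 × 312 → ξ = 251.5 mol.
Outlet (n = n₀ + ν ξ):
  C₂H₄: 312 − 1(251.5) = 60.53
  O₂: 1657 − 3(251.5) = 902.3
  N₂: 6232 (inert)
  CO₂: 0 + 2(251.5) = 502.9
  H₂O: 0 + 2(251.5) = 502.9
Total out = 60.53 + 902.3 + 6232 + 502.9 + 502.9 = 8201 mol.

8200 mol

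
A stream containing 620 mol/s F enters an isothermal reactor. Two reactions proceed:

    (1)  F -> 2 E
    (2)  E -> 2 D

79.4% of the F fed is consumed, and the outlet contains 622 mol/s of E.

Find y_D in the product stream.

0.492

Conversion of F: F consumed = 1ξ₁ = 0.794 × 620 → ξ₁ = 492.3 mol/s.
E balance: n_E = 0 + 2ξ₁ − 1ξ₂ = 622 → ξ₂ = (2·492.3 − 622)/1 = 362.6 mol/s.
Outlet amounts (n = n₀ + Σ ν·ξ):
  F: 620 − 1(492.3) = 127.7
  E: 0 + 2(492.3) − 1(362.6) = 622
  D: 0 + 2(362.6) = 725.1
Total out = 1475 mol/s; y_D = 725.1 / 1475 = 0.4917.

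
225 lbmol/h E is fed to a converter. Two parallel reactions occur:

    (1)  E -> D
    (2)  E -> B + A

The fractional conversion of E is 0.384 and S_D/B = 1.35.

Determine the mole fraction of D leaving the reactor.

Conversion of E: E consumed = 0.384 × 225 = 86.4 lbmol/h = 1ξ₁ + 1ξ₂.
Selectivity: 1ξ₁ / (1ξ₂) = 1.35 → ξ₁ = 1.35 ξ₂.
Substitute: (1·1.35 + 1) ξ₂ = 86.4 → ξ₂ = 36.77 lbmol/h, ξ₁ = 49.63 lbmol/h.
Outlet amounts (n = n₀ + Σ ν·ξ):
  E: 225 − 1(49.63) − 1(36.77) = 138.6
  D: 0 + 1(49.63) = 49.63
  B: 0 + 1(36.77) = 36.77
  A: 0 + 1(36.77) = 36.77
Total out = 261.8 lbmol/h; y_D = 49.63 / 261.8 = 0.1896.

0.19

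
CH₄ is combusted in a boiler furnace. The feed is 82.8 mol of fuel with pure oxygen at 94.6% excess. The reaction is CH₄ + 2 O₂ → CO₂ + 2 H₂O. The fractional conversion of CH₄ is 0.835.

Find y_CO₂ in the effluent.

0.171

Stoichiometric O₂ = 2 × 82.8 = 165.6 mol; O₂ fed = 165.6 × 1.946 = 322.3 mol.
Fuel reacted = 0.835 × 82.8 → ξ = 69.14 mol.
Outlet (n = n₀ + ν ξ):
  CH₄: 82.8 − 1(69.14) = 13.66
  O₂: 322.3 − 2(69.14) = 184
  CO₂: 0 + 1(69.14) = 69.14
  H₂O: 0 + 2(69.14) = 138.3
Total out = 405.1 mol; y_CO₂ = 69.14 / 405.1 = 0.1707.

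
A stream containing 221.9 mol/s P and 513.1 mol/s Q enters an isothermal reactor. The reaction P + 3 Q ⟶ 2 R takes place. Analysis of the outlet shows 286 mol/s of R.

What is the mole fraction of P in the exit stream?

0.176

For R: n = n₀ + 2ξ → 286 = 0 + 2ξ, giving ξ = 143 mol/s.
Outlet amounts (n = n₀ + ν ξ):
  P: 221.9 − 1(143) = 78.9
  Q: 513.1 − 3(143) = 84.1
  R: 0 + 2(143) = 286
Total out = 449 mol/s; y_P = 78.9 / 449 = 0.1757.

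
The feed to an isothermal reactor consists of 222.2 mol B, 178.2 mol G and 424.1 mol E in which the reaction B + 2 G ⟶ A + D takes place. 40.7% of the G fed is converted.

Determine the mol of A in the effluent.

36.3 mol

G reacted = 0.407 × 178.2 = 72.53 mol; ν_G = −2, so ξ = 72.53/2 = 36.26 mol.
Outlet amounts (n = n₀ + ν ξ):
  B: 222.2 − 1(36.26) = 185.9
  G: 178.2 − 2(36.26) = 105.7
  A: 0 + 1(36.26) = 36.26
  D: 0 + 1(36.26) = 36.26
  E: 424.1 (inert)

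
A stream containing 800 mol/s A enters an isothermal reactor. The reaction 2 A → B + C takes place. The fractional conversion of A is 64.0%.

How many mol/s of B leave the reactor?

256 mol/s

A reacted = 0.64 × 800 = 512 mol/s; ν_A = −2, so ξ = 512/2 = 256 mol/s.
Outlet amounts (n = n₀ + ν ξ):
  A: 800 − 2(256) = 288
  B: 0 + 1(256) = 256
  C: 0 + 1(256) = 256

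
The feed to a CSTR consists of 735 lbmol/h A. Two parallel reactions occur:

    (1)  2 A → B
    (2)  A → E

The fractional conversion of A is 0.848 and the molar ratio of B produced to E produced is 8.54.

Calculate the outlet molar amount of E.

Conversion of A: A consumed = 0.848 × 735 = 623.3 lbmol/h = 2ξ₁ + 1ξ₂.
Selectivity: 1ξ₁ / (1ξ₂) = 8.54 → ξ₁ = 8.54 ξ₂.
Substitute: (2·8.54 + 1) ξ₂ = 623.3 → ξ₂ = 34.47 lbmol/h, ξ₁ = 294.4 lbmol/h.
Outlet amounts (n = n₀ + Σ ν·ξ):
  A: 735 − 2(294.4) − 1(34.47) = 111.7
  B: 0 + 1(294.4) = 294.4
  E: 0 + 1(34.47) = 34.47

34.5 lbmol/h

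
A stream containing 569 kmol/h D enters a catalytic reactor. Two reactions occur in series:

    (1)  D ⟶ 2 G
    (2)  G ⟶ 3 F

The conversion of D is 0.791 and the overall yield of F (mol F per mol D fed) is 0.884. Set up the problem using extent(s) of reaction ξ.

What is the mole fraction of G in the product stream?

0.541

Conversion of D: D consumed = 1ξ₁ = 0.791 × 569 → ξ₁ = 450.1 kmol/h.
Yield of F: 3ξ₂ / 569 = 0.884 → ξ₂ = 167.7 kmol/h.
Outlet amounts (n = n₀ + Σ ν·ξ):
  D: 569 − 1(450.1) = 118.9
  G: 0 + 2(450.1) − 1(167.7) = 732.5
  F: 0 + 3(167.7) = 503
Total out = 1354 kmol/h; y_G = 732.5 / 1354 = 0.5408.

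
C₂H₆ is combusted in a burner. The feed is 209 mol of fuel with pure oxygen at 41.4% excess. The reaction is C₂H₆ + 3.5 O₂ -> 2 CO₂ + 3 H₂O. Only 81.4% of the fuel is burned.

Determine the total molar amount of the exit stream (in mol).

1330 mol

Stoichiometric O₂ = 3.5 × 209 = 731.5 mol; O₂ fed = 731.5 × 1.414 = 1034 mol.
Fuel reacted = 0.814 × 209 → ξ = 170.1 mol.
Outlet (n = n₀ + ν ξ):
  C₂H₆: 209 − 1(170.1) = 38.87
  O₂: 1034 − 3.5(170.1) = 438.9
  CO₂: 0 + 2(170.1) = 340.3
  H₂O: 0 + 3(170.1) = 510.4
Total out = 38.87 + 438.9 + 340.3 + 510.4 = 1328 mol.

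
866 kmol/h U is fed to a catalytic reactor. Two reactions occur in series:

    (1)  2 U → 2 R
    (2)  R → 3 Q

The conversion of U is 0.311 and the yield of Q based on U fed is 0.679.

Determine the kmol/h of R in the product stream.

Conversion of U: U consumed = 2ξ₁ = 0.311 × 866 → ξ₁ = 134.7 kmol/h.
Yield of Q: 3ξ₂ / 866 = 0.679 → ξ₂ = 196 kmol/h.
Outlet amounts (n = n₀ + Σ ν·ξ):
  U: 866 − 2(134.7) = 596.7
  R: 0 + 2(134.7) − 1(196) = 73.32
  Q: 0 + 3(196) = 588

73.3 kmol/h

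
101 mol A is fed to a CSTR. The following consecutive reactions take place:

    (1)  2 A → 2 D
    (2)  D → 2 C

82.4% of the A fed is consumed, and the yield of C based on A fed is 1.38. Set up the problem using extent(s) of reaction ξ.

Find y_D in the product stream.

Conversion of A: A consumed = 2ξ₁ = 0.824 × 101 → ξ₁ = 41.61 mol.
Yield of C: 2ξ₂ / 101 = 1.38 → ξ₂ = 69.69 mol.
Outlet amounts (n = n₀ + Σ ν·ξ):
  A: 101 − 2(41.61) = 17.78
  D: 0 + 2(41.61) − 1(69.69) = 13.53
  C: 0 + 2(69.69) = 139.4
Total out = 170.7 mol; y_D = 13.53 / 170.7 = 0.07929.

0.0793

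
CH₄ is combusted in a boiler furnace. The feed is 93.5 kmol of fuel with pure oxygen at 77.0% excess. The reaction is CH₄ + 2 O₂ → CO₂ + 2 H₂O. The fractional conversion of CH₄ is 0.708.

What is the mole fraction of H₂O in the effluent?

0.312

Stoichiometric O₂ = 2 × 93.5 = 187 kmol; O₂ fed = 187 × 1.770 = 331 kmol.
Fuel reacted = 0.708 × 93.5 → ξ = 66.2 kmol.
Outlet (n = n₀ + ν ξ):
  CH₄: 93.5 − 1(66.2) = 27.3
  O₂: 331 − 2(66.2) = 198.6
  CO₂: 0 + 1(66.2) = 66.2
  H₂O: 0 + 2(66.2) = 132.4
Total out = 424.5 kmol; y_H₂O = 132.4 / 424.5 = 0.3119.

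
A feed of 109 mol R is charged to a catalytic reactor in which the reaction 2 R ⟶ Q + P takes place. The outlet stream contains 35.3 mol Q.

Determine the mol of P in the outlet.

35.3 mol

For Q: n = n₀ + 1ξ → 35.3 = 0 + 1ξ, giving ξ = 35.3 mol.
Outlet amounts (n = n₀ + ν ξ):
  R: 109 − 2(35.3) = 38.4
  Q: 0 + 1(35.3) = 35.3
  P: 0 + 1(35.3) = 35.3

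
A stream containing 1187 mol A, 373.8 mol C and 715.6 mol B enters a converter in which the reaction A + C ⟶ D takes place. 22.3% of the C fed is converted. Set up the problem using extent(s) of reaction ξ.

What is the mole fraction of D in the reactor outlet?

0.038

C reacted = 0.223 × 373.8 = 83.36 mol; ν_C = −1, so ξ = 83.36/1 = 83.36 mol.
Outlet amounts (n = n₀ + ν ξ):
  A: 1187 − 1(83.36) = 1104
  C: 373.8 − 1(83.36) = 290.4
  D: 0 + 1(83.36) = 83.36
  B: 715.6 (inert)
Total out = 2193 mol; y_D = 83.36 / 2193 = 0.03801.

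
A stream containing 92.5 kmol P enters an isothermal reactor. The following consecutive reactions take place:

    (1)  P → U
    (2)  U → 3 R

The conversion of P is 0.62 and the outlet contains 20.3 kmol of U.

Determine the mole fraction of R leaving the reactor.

Conversion of P: P consumed = 1ξ₁ = 0.62 × 92.5 → ξ₁ = 57.35 kmol.
U balance: n_U = 0 + 1ξ₁ − 1ξ₂ = 20.3 → ξ₂ = (1·57.35 − 20.3)/1 = 37.05 kmol.
Outlet amounts (n = n₀ + Σ ν·ξ):
  P: 92.5 − 1(57.35) = 35.15
  U: 0 + 1(57.35) − 1(37.05) = 20.3
  R: 0 + 3(37.05) = 111.1
Total out = 166.6 kmol; y_R = 111.1 / 166.6 = 0.6672.

0.667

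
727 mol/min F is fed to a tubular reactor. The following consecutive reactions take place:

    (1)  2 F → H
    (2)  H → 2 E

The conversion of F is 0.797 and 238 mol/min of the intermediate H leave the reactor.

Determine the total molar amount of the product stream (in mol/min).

489 mol/min

Conversion of F: F consumed = 2ξ₁ = 0.797 × 727 → ξ₁ = 289.7 mol/min.
H balance: n_H = 0 + 1ξ₁ − 1ξ₂ = 238 → ξ₂ = (1·289.7 − 238)/1 = 51.71 mol/min.
Outlet amounts (n = n₀ + Σ ν·ξ):
  F: 727 − 2(289.7) = 147.6
  H: 0 + 1(289.7) − 1(51.71) = 238
  E: 0 + 2(51.71) = 103.4
Total out = 147.6 + 238 + 103.4 = 489 mol/min.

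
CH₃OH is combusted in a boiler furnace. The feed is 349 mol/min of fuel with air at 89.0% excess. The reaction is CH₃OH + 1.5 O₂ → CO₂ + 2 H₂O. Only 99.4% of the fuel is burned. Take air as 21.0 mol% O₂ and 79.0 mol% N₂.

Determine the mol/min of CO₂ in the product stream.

347 mol/min

Stoichiometric O₂ = 1.5 × 349 = 523.5 mol/min; O₂ fed = 523.5 × 1.890 = 989.4 mol/min.
N₂ fed = 989.4 × 79/21 = 3722 mol/min.
Fuel reacted = 0.994 × 349 → ξ = 346.9 mol/min.
Outlet (n = n₀ + ν ξ):
  CH₃OH: 349 − 1(346.9) = 2.094
  O₂: 989.4 − 1.5(346.9) = 469.1
  N₂: 3722 (inert)
  CO₂: 0 + 1(346.9) = 346.9
  H₂O: 0 + 2(346.9) = 693.8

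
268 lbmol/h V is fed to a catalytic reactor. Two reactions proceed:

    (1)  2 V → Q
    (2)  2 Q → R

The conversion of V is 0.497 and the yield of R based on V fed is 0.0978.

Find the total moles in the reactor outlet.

Conversion of V: V consumed = 2ξ₁ = 0.497 × 268 → ξ₁ = 66.6 lbmol/h.
Yield of R: 1ξ₂ / 268 = 0.0978 → ξ₂ = 26.21 lbmol/h.
Outlet amounts (n = n₀ + Σ ν·ξ):
  V: 268 − 2(66.6) = 134.8
  Q: 0 + 1(66.6) − 2(26.21) = 14.18
  R: 0 + 1(26.21) = 26.21
Total out = 134.8 + 14.18 + 26.21 = 175.2 lbmol/h.

175 lbmol/h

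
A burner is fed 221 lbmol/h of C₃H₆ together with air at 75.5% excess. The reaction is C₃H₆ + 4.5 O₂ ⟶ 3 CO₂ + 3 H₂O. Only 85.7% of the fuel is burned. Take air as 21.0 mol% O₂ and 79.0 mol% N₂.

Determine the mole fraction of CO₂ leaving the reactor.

Stoichiometric O₂ = 4.5 × 221 = 994.5 lbmol/h; O₂ fed = 994.5 × 1.755 = 1745 lbmol/h.
N₂ fed = 1745 × 79/21 = 6566 lbmol/h.
Fuel reacted = 0.857 × 221 → ξ = 189.4 lbmol/h.
Outlet (n = n₀ + ν ξ):
  C₃H₆: 221 − 1(189.4) = 31.6
  O₂: 1745 − 4.5(189.4) = 893.1
  N₂: 6566 (inert)
  CO₂: 0 + 3(189.4) = 568.2
  H₂O: 0 + 3(189.4) = 568.2
Total out = 8627 lbmol/h; y_CO₂ = 568.2 / 8627 = 0.06586.

0.0659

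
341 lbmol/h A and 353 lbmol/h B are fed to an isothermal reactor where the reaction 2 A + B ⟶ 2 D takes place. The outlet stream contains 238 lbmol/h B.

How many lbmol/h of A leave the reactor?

111 lbmol/h

For B: n = n₀ − 1ξ → 238 = 353 − 1ξ, giving ξ = 115 lbmol/h.
Outlet amounts (n = n₀ + ν ξ):
  A: 341 − 2(115) = 111
  B: 353 − 1(115) = 238
  D: 0 + 2(115) = 230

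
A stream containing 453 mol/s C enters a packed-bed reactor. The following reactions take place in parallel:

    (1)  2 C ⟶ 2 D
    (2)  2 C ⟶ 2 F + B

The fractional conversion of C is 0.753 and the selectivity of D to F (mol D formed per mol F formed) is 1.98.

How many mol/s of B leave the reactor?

Conversion of C: C consumed = 0.753 × 453 = 341.1 mol/s = 2ξ₁ + 2ξ₂.
Selectivity: 2ξ₁ / (2ξ₂) = 1.98 → ξ₁ = 1.98 ξ₂.
Substitute: (2·1.98 + 2) ξ₂ = 341.1 → ξ₂ = 57.23 mol/s, ξ₁ = 113.3 mol/s.
Outlet amounts (n = n₀ + Σ ν·ξ):
  C: 453 − 2(113.3) − 2(57.23) = 111.9
  D: 0 + 2(113.3) = 226.6
  F: 0 + 2(57.23) = 114.5
  B: 0 + 1(57.23) = 57.23

57.2 mol/s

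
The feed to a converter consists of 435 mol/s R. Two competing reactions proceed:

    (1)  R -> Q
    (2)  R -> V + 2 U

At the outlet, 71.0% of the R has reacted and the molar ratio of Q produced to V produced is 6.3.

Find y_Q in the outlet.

0.513

Conversion of R: R consumed = 0.71 × 435 = 308.8 mol/s = 1ξ₁ + 1ξ₂.
Selectivity: 1ξ₁ / (1ξ₂) = 6.3 → ξ₁ = 6.3 ξ₂.
Substitute: (1·6.3 + 1) ξ₂ = 308.8 → ξ₂ = 42.31 mol/s, ξ₁ = 266.5 mol/s.
Outlet amounts (n = n₀ + Σ ν·ξ):
  R: 435 − 1(266.5) − 1(42.31) = 126.2
  Q: 0 + 1(266.5) = 266.5
  V: 0 + 1(42.31) = 42.31
  U: 0 + 2(42.31) = 84.62
Total out = 519.6 mol/s; y_Q = 266.5 / 519.6 = 0.513.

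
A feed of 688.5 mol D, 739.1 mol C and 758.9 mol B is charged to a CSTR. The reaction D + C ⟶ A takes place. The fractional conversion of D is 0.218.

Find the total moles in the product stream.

D reacted = 0.218 × 688.5 = 150.1 mol; ν_D = −1, so ξ = 150.1/1 = 150.1 mol.
Outlet amounts (n = n₀ + ν ξ):
  D: 688.5 − 1(150.1) = 538.4
  C: 739.1 − 1(150.1) = 589
  A: 0 + 1(150.1) = 150.1
  B: 758.9 (inert)
Total out = 538.4 + 589 + 150.1 + 758.9 = 2036 mol.

2040 mol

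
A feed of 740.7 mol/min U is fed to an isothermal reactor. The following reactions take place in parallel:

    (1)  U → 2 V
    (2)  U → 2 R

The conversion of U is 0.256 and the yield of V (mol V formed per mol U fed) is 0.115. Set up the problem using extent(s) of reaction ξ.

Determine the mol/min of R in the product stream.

Yield of V: 2ξ₁ / 740.7 = 0.115 → ξ₁ = 42.59 mol/min.
Conversion of U: 1ξ₁ + 1ξ₂ = 0.256 × 740.7 = 189.6 → ξ₂ = 147 mol/min.
Outlet amounts (n = n₀ + Σ ν·ξ):
  U: 740.7 − 1(42.59) − 1(147) = 551.1
  V: 0 + 2(42.59) = 85.18
  R: 0 + 2(147) = 294.1

294 mol/min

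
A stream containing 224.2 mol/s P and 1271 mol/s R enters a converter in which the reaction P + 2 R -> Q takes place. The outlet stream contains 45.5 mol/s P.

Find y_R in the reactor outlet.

For P: n = n₀ − 1ξ → 45.5 = 224.2 − 1ξ, giving ξ = 178.7 mol/s.
Outlet amounts (n = n₀ + ν ξ):
  P: 224.2 − 1(178.7) = 45.5
  R: 1271 − 2(178.7) = 913.6
  Q: 0 + 1(178.7) = 178.7
Total out = 1138 mol/s; y_R = 913.6 / 1138 = 0.803.

0.803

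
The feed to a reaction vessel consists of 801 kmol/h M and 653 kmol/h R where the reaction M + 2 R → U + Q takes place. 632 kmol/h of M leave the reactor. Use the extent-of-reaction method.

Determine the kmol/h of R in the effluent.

315 kmol/h

For M: n = n₀ − 1ξ → 632 = 801 − 1ξ, giving ξ = 169 kmol/h.
Outlet amounts (n = n₀ + ν ξ):
  M: 801 − 1(169) = 632
  R: 653 − 2(169) = 315
  U: 0 + 1(169) = 169
  Q: 0 + 1(169) = 169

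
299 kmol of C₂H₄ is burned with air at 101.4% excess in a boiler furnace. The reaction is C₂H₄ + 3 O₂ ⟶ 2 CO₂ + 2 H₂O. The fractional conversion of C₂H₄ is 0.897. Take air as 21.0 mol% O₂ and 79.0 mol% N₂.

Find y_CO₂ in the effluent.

0.0603

Stoichiometric O₂ = 3 × 299 = 897 kmol; O₂ fed = 897 × 2.014 = 1807 kmol.
N₂ fed = 1807 × 79/21 = 6796 kmol.
Fuel reacted = 0.897 × 299 → ξ = 268.2 kmol.
Outlet (n = n₀ + ν ξ):
  C₂H₄: 299 − 1(268.2) = 30.8
  O₂: 1807 − 3(268.2) = 1002
  N₂: 6796 (inert)
  CO₂: 0 + 2(268.2) = 536.4
  H₂O: 0 + 2(268.2) = 536.4
Total out = 8902 kmol; y_CO₂ = 536.4 / 8902 = 0.06026.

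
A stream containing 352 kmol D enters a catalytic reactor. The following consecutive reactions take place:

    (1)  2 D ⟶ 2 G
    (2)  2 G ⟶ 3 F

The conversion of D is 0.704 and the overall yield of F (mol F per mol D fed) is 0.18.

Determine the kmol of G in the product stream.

Conversion of D: D consumed = 2ξ₁ = 0.704 × 352 → ξ₁ = 123.9 kmol.
Yield of F: 3ξ₂ / 352 = 0.18 → ξ₂ = 21.12 kmol.
Outlet amounts (n = n₀ + Σ ν·ξ):
  D: 352 − 2(123.9) = 104.2
  G: 0 + 2(123.9) − 2(21.12) = 205.6
  F: 0 + 3(21.12) = 63.36

206 kmol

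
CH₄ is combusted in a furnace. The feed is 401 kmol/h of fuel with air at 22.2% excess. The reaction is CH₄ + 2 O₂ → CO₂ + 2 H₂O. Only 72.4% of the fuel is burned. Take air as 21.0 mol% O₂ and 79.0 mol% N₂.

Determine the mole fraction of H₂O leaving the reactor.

Stoichiometric O₂ = 2 × 401 = 802 kmol/h; O₂ fed = 802 × 1.222 = 980 kmol/h.
N₂ fed = 980 × 79/21 = 3687 kmol/h.
Fuel reacted = 0.724 × 401 → ξ = 290.3 kmol/h.
Outlet (n = n₀ + ν ξ):
  CH₄: 401 − 1(290.3) = 110.7
  O₂: 980 − 2(290.3) = 399.4
  N₂: 3687 (inert)
  CO₂: 0 + 1(290.3) = 290.3
  H₂O: 0 + 2(290.3) = 580.6
Total out = 5068 kmol/h; y_H₂O = 580.6 / 5068 = 0.1146.

0.115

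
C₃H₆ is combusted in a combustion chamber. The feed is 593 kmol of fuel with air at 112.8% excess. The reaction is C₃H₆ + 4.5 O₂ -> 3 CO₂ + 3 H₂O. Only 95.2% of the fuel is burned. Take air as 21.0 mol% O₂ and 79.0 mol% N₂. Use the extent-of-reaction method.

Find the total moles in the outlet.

27900 kmol

Stoichiometric O₂ = 4.5 × 593 = 2668 kmol; O₂ fed = 2668 × 2.128 = 5679 kmol.
N₂ fed = 5679 × 79/21 = 21360 kmol.
Fuel reacted = 0.952 × 593 → ξ = 564.5 kmol.
Outlet (n = n₀ + ν ξ):
  C₃H₆: 593 − 1(564.5) = 28.46
  O₂: 5679 − 4.5(564.5) = 3138
  N₂: 21360 (inert)
  CO₂: 0 + 3(564.5) = 1694
  H₂O: 0 + 3(564.5) = 1694
Total out = 28.46 + 3138 + 21360 + 1694 + 1694 = 27920 kmol.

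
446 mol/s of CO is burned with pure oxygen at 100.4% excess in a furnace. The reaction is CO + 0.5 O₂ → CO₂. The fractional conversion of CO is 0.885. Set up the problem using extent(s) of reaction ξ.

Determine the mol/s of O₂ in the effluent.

250 mol/s

Stoichiometric O₂ = 0.5 × 446 = 223 mol/s; O₂ fed = 223 × 2.004 = 446.9 mol/s.
Fuel reacted = 0.885 × 446 → ξ = 394.7 mol/s.
Outlet (n = n₀ + ν ξ):
  CO: 446 − 1(394.7) = 51.29
  O₂: 446.9 − 0.5(394.7) = 249.5
  CO₂: 0 + 1(394.7) = 394.7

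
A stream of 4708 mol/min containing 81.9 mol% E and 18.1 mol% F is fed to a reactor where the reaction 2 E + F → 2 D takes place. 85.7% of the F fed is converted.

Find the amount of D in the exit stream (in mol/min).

1460 mol/min

F reacted = 0.857 × 852.1 = 730.3 mol/min; ν_F = −1, so ξ = 730.3/1 = 730.3 mol/min.
Outlet amounts (n = n₀ + ν ξ):
  E: 3856 − 2(730.3) = 2395
  F: 852.1 − 1(730.3) = 121.9
  D: 0 + 2(730.3) = 1461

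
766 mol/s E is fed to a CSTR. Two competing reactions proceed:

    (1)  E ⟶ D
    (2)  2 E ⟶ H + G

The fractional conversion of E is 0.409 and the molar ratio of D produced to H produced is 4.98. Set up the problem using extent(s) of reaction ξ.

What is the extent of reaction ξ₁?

ξ₁ = 224 mol/s

Conversion of E: E consumed = 0.409 × 766 = 313.3 mol/s = 1ξ₁ + 2ξ₂.
Selectivity: 1ξ₁ / (1ξ₂) = 4.98 → ξ₁ = 4.98 ξ₂.
Substitute: (1·4.98 + 2) ξ₂ = 313.3 → ξ₂ = 44.88 mol/s, ξ₁ = 223.5 mol/s.
Outlet amounts (n = n₀ + Σ ν·ξ):
  E: 766 − 1(223.5) − 2(44.88) = 452.7
  D: 0 + 1(223.5) = 223.5
  H: 0 + 1(44.88) = 44.88
  G: 0 + 1(44.88) = 44.88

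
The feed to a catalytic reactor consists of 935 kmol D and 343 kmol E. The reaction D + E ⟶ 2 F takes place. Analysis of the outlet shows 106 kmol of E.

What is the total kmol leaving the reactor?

For E: n = n₀ − 1ξ → 106 = 343 − 1ξ, giving ξ = 237 kmol.
Outlet amounts (n = n₀ + ν ξ):
  D: 935 − 1(237) = 698
  E: 343 − 1(237) = 106
  F: 0 + 2(237) = 474
Total out = 698 + 106 + 474 = 1278 kmol.

1280 kmol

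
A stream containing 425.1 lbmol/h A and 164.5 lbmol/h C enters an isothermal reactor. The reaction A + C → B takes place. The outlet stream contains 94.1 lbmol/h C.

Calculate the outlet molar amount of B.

For C: n = n₀ − 1ξ → 94.1 = 164.5 − 1ξ, giving ξ = 70.4 lbmol/h.
Outlet amounts (n = n₀ + ν ξ):
  A: 425.1 − 1(70.4) = 354.7
  C: 164.5 − 1(70.4) = 94.1
  B: 0 + 1(70.4) = 70.4

70.4 lbmol/h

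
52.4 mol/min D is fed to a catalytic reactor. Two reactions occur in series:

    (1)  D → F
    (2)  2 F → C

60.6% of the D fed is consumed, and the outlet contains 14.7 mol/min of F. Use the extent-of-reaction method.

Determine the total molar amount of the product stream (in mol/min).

Conversion of D: D consumed = 1ξ₁ = 0.606 × 52.4 → ξ₁ = 31.75 mol/min.
F balance: n_F = 0 + 1ξ₁ − 2ξ₂ = 14.7 → ξ₂ = (1·31.75 − 14.7)/2 = 8.527 mol/min.
Outlet amounts (n = n₀ + Σ ν·ξ):
  D: 52.4 − 1(31.75) = 20.65
  F: 0 + 1(31.75) − 2(8.527) = 14.7
  C: 0 + 1(8.527) = 8.527
Total out = 20.65 + 14.7 + 8.527 = 43.87 mol/min.

43.9 mol/min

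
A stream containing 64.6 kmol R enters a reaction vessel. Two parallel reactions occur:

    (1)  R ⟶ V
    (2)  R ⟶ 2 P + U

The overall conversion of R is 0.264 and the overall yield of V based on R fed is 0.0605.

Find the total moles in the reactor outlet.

Yield of V: 1ξ₁ / 64.6 = 0.0605 → ξ₁ = 3.908 kmol.
Conversion of R: 1ξ₁ + 1ξ₂ = 0.264 × 64.6 = 17.05 → ξ₂ = 13.15 kmol.
Outlet amounts (n = n₀ + Σ ν·ξ):
  R: 64.6 − 1(3.908) − 1(13.15) = 47.55
  V: 0 + 1(3.908) = 3.908
  P: 0 + 2(13.15) = 26.29
  U: 0 + 1(13.15) = 13.15
Total out = 47.55 + 3.908 + 26.29 + 13.15 = 90.89 kmol.

90.9 kmol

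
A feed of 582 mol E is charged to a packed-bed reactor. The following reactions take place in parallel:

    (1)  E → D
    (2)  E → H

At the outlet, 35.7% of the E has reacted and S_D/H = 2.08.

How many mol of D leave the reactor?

Conversion of E: E consumed = 0.357 × 582 = 207.8 mol = 1ξ₁ + 1ξ₂.
Selectivity: 1ξ₁ / (1ξ₂) = 2.08 → ξ₁ = 2.08 ξ₂.
Substitute: (1·2.08 + 1) ξ₂ = 207.8 → ξ₂ = 67.46 mol, ξ₁ = 140.3 mol.
Outlet amounts (n = n₀ + Σ ν·ξ):
  E: 582 − 1(140.3) − 1(67.46) = 374.2
  D: 0 + 1(140.3) = 140.3
  H: 0 + 1(67.46) = 67.46

140 mol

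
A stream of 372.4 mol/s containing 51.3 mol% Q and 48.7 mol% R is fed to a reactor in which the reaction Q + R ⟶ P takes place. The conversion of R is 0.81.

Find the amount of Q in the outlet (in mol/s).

44.1 mol/s

R reacted = 0.81 × 181.4 = 146.9 mol/s; ν_R = −1, so ξ = 146.9/1 = 146.9 mol/s.
Outlet amounts (n = n₀ + ν ξ):
  Q: 191 − 1(146.9) = 44.14
  R: 181.4 − 1(146.9) = 34.46
  P: 0 + 1(146.9) = 146.9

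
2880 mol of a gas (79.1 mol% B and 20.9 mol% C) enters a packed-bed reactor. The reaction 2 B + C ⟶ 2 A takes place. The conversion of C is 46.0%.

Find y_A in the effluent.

C reacted = 0.46 × 601.9 = 276.9 mol; ν_C = −1, so ξ = 276.9/1 = 276.9 mol.
Outlet amounts (n = n₀ + ν ξ):
  B: 2278 − 2(276.9) = 1724
  C: 601.9 − 1(276.9) = 325
  A: 0 + 2(276.9) = 553.8
Total out = 2603 mol; y_A = 553.8 / 2603 = 0.2127.

0.213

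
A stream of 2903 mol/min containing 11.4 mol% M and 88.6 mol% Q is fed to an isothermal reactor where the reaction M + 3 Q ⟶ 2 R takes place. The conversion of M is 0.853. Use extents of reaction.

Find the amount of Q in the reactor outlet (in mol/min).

M reacted = 0.853 × 330.9 = 282.3 mol/min; ν_M = −1, so ξ = 282.3/1 = 282.3 mol/min.
Outlet amounts (n = n₀ + ν ξ):
  M: 330.9 − 1(282.3) = 48.65
  Q: 2572 − 3(282.3) = 1725
  R: 0 + 2(282.3) = 564.6

1730 mol/min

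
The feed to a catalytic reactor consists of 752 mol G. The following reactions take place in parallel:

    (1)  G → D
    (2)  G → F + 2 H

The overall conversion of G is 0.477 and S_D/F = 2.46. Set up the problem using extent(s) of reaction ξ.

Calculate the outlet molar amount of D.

Conversion of G: G consumed = 0.477 × 752 = 358.7 mol = 1ξ₁ + 1ξ₂.
Selectivity: 1ξ₁ / (1ξ₂) = 2.46 → ξ₁ = 2.46 ξ₂.
Substitute: (1·2.46 + 1) ξ₂ = 358.7 → ξ₂ = 103.7 mol, ξ₁ = 255 mol.
Outlet amounts (n = n₀ + Σ ν·ξ):
  G: 752 − 1(255) − 1(103.7) = 393.3
  D: 0 + 1(255) = 255
  F: 0 + 1(103.7) = 103.7
  H: 0 + 2(103.7) = 207.3

255 mol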